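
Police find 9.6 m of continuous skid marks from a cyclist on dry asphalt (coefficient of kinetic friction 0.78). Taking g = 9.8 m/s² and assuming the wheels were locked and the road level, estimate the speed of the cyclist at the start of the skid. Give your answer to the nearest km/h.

Deceleration a = μg = 0.78 × 9.8 = 7.644 m/s².
v = √(2a·d) = √(2 × 7.644 × 9.6) = √146.765 = 12.1147 m/s.
= 12.1147 × 3.6 = 43.613 km/h.

Initial speed ≈ 44 km/h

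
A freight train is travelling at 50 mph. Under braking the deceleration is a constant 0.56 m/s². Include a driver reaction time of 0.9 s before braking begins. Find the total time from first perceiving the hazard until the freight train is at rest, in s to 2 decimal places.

50 mph × 0.44704 = 22.3520 m/s.
Braking time = v/a = 22.3520 / 0.560 = 39.914 s.
Total = 0.9 + 39.914 = 40.814 s.

Total time ≈ 40.81 s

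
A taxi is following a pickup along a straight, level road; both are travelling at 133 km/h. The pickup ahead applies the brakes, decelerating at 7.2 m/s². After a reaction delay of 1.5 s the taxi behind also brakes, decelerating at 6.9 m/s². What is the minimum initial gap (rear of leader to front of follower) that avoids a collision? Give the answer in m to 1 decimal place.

133 km/h ÷ 3.6 = 36.9444 m/s.
Leader travels v²/(2a_L) = 1364.889 / 14.400 = 94.784 m before stopping.
Follower covers v·t_r = 36.9444 × 1.5 = 55.417 m while reacting, then v²/(2a_F) = 1364.889 / 13.800 = 98.905 m while braking, for a total of 55.417 + 98.905 = 154.322 m.
Since a_F ≤ a_L and the follower starts braking later, the follower is never slower than the leader, so the closest approach is when both have stopped.
Minimum gap = 154.322 − 94.784 = 59.538 m.

Minimum gap ≈ 59.5 m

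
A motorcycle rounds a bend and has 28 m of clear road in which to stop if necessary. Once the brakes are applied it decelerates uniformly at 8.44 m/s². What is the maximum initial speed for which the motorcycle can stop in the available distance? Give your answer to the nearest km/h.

Maximum speed ≈ 78 km/h

v²/(2a) = d ⇒ v = √(2 × 8.440 × 28) = √472.64 = 21.7403 m/s.
21.7403 m/s × 3.6 = 78.265 km/h.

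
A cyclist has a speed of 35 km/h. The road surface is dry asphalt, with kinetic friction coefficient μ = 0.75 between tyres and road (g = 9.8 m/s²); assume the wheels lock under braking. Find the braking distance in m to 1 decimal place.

Braking distance ≈ 6.4 m

35 km/h ÷ 3.6 = 9.7222 m/s.
a = μg = 0.75 × 9.8 = 7.350 m/s².
Braking distance = v²/(2a) = 9.7222² / (2 × 7.350) = 94.521 / 14.700 = 6.430 m.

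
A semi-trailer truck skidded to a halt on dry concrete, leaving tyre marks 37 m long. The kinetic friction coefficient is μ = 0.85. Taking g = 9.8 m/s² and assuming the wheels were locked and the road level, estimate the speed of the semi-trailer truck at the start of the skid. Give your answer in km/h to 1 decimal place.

Deceleration a = μg = 0.85 × 9.8 = 8.330 m/s².
v = √(2a·d) = √(2 × 8.330 × 37) = √616.420 = 24.8278 m/s.
= 24.8278 × 3.6 = 89.380 km/h.

Initial speed ≈ 89.4 km/h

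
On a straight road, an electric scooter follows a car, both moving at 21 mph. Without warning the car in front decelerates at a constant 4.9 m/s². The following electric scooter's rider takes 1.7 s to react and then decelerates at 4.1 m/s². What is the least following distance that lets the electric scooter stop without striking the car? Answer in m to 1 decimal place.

Minimum gap ≈ 17.7 m

21 mph × 0.44704 = 9.3878 m/s.
Leader travels v²/(2a_L) = 88.131 / 9.800 = 8.993 m before stopping.
Follower covers v·t_r = 9.3878 × 1.7 = 15.959 m while reacting, then v²/(2a_F) = 88.131 / 8.200 = 10.748 m while braking, for a total of 15.959 + 10.748 = 26.707 m.
Since a_F ≤ a_L and the follower starts braking later, the follower is never slower than the leader, so the closest approach is when both have stopped.
Minimum gap = 26.707 − 8.993 = 17.714 m.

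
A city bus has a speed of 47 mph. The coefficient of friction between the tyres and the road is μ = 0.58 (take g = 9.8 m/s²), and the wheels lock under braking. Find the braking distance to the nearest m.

47 mph × 0.44704 = 21.0109 m/s.
a = μg = 0.58 × 9.8 = 5.684 m/s².
Braking distance = v²/(2a) = 21.0109² / (2 × 5.684) = 441.458 / 11.368 = 38.833 m.

Braking distance ≈ 39 m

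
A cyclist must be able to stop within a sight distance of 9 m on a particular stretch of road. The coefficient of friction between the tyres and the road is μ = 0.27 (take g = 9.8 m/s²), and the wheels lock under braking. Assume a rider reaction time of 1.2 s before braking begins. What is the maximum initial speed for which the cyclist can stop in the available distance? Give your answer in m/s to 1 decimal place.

a = μg = 0.27 × 9.8 = 2.646 m/s².
Stopping distance: v·t_r + v²/(2a) = 9 with t_r = 1.2 s and a = 2.646 m/s².
So v² + 6.350 v − 47.63 = 0.
Positive root: v = −a·t_r + √((a·t_r)² + 2a·d) = −3.175 + √(10.081 + 47.63) = 4.4218 m/s.

Maximum speed ≈ 4.4 m/s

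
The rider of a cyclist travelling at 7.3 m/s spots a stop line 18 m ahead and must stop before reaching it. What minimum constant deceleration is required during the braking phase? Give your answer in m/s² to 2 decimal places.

v² = 2a·d ⇒ a = v²/(2d) = 7.3000² / (2 × 18.000) = 53.290 / 36.000 = 1.4803 m/s².

Required deceleration ≈ 1.48 m/s²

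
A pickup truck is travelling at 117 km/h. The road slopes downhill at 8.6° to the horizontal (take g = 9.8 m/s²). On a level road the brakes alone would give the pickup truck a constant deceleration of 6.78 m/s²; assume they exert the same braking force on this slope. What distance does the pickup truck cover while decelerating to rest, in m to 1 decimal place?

Braking distance ≈ 99.4 m

117 km/h ÷ 3.6 = 32.5000 m/s.
Gravity along the downhill slope reduces the braking deceleration: a_eff = 6.780 − 9.8·sin 8.6° = 6.780 − 1.465 = 5.315 m/s².
Braking distance = v²/(2a) = 32.5000² / (2 × 5.315) = 1056.250 / 10.630 = 99.365 m.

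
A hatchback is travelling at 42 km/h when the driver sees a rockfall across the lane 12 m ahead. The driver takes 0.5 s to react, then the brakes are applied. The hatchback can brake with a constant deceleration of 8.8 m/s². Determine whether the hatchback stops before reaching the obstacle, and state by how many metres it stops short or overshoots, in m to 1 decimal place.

No — it overshoots by 1.6 m

42 km/h ÷ 3.6 = 11.6667 m/s.
Reaction distance = 11.6667 × 0.5 = 5.833 m.
Braking distance = v²/(2a) = 136.112 / 17.600 = 7.734 m.
Total stopping distance = 5.833 + 7.734 = 13.567 m, vs 12 m available — it cannot stop in time and overshoots by 13.567 − 12 = 1.567 m.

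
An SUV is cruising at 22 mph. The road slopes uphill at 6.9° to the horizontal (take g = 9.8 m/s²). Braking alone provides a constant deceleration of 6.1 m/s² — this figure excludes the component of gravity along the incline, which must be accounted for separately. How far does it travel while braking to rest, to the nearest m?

Braking distance ≈ 7 m

22 mph × 0.44704 = 9.8349 m/s.
Gravity along the uphill slope adds to the braking deceleration: a_eff = 6.100 + 9.8·sin 6.9° = 6.100 + 1.177 = 7.277 m/s².
Braking distance = v²/(2a) = 9.8349² / (2 × 7.277) = 96.725 / 14.554 = 6.646 m.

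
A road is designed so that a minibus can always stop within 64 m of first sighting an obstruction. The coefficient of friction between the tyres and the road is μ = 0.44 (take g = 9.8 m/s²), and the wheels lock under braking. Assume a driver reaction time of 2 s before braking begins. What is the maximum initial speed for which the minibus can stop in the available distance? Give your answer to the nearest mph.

Maximum speed ≈ 37 mph

a = μg = 0.44 × 9.8 = 4.312 m/s².
Stopping distance: v·t_r + v²/(2a) = 64 with t_r = 2 s and a = 4.312 m/s².
So v² + 17.248 v − 551.94 = 0.
Positive root: v = −a·t_r + √((a·t_r)² + 2a·d) = −8.624 + √(74.373 + 551.94) = 16.4022 m/s.
16.4022 m/s ÷ 0.44704 = 36.691 mph.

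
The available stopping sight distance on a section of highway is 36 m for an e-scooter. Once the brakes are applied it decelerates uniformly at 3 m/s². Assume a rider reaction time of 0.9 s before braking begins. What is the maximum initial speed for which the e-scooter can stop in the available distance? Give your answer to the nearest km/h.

Maximum speed ≈ 44 km/h

Stopping distance: v·t_r + v²/(2a) = 36 with t_r = 0.9 s and a = 3.000 m/s².
So v² + 5.400 v − 216.00 = 0.
Positive root: v = −a·t_r + √((a·t_r)² + 2a·d) = −2.700 + √(7.290 + 216.00) = 12.2429 m/s.
12.2429 m/s × 3.6 = 44.074 km/h.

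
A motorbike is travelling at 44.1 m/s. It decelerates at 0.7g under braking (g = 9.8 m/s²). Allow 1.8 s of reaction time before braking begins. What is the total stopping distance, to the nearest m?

a = 0.7 × 9.8 = 6.860 m/s².
Reaction distance = v·t_r = 44.1000 × 1.8 = 79.380 m.
Braking distance = v²/(2a) = 44.1000² / (2 × 6.860) = 1944.810 / 13.720 = 141.750 m.
Total = 79.380 + 141.750 = 221.130 m.

Total stopping distance ≈ 221 m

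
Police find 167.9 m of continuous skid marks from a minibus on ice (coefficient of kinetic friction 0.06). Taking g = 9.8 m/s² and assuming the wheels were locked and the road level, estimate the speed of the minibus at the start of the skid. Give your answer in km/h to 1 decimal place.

Deceleration a = μg = 0.06 × 9.8 = 0.588 m/s².
v = √(2a·d) = √(2 × 0.588 × 167.9) = √197.450 = 14.0517 m/s.
= 14.0517 × 3.6 = 50.586 km/h.

Initial speed ≈ 50.6 km/h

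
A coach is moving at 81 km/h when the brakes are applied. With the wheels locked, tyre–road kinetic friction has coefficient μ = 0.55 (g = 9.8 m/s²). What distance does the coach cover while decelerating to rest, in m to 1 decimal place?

81 km/h ÷ 3.6 = 22.5000 m/s.
a = μg = 0.55 × 9.8 = 5.390 m/s².
Braking distance = v²/(2a) = 22.5000² / (2 × 5.390) = 506.250 / 10.780 = 46.962 m.

Braking distance ≈ 47.0 m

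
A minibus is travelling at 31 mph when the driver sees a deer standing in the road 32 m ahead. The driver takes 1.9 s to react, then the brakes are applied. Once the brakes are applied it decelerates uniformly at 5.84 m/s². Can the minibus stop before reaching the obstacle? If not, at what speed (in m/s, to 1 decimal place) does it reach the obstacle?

No — it strikes the obstacle at 11.2 m/s

31 mph × 0.44704 = 13.8582 m/s.
Reaction distance = 13.8582 × 1.9 = 26.331 m.
Braking distance needed to stop: v²/(2a) = 192.050 / 11.680 = 16.443 m, so total needed = 26.331 + 16.443 = 42.774 m > 32 m — it cannot stop.
Distance remaining when braking begins: 32 − 26.331 = 5.669 m.
v² = v₀² − 2a·d = 192.050 − 2 × 5.840 × 5.669 = 125.836 m²/s².
v = √125.836 = 11.218 m/s.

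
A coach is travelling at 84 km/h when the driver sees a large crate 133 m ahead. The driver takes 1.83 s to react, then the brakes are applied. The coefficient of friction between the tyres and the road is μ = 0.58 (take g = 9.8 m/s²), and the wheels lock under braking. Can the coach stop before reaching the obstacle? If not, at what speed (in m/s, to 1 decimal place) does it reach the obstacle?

84 km/h ÷ 3.6 = 23.3333 m/s.
a = μg = 0.58 × 9.8 = 5.684 m/s².
Reaction distance = 23.3333 × 1.83 = 42.700 m.
Braking distance = v²/(2a) = 544.443 / 11.368 = 47.893 m.
Total stopping distance = 42.700 + 47.893 = 90.593 m, vs 133 m available — it stops with 133 − 90.593 = 42.407 m to spare.

Yes — it stops about 42.4 m short of the obstacle, so it never reaches it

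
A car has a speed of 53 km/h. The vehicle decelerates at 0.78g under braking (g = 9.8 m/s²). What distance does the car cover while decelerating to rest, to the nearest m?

Braking distance ≈ 14 m

53 km/h ÷ 3.6 = 14.7222 m/s.
a = 0.78 × 9.8 = 7.644 m/s².
Braking distance = v²/(2a) = 14.7222² / (2 × 7.644) = 216.743 / 15.288 = 14.177 m.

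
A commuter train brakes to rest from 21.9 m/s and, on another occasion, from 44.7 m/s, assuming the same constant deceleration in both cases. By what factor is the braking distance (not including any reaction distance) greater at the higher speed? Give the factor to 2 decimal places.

Braking distance d = v²/(2a), so with a fixed, d ∝ v².
Factor = (44.7/21.9)² = 2.0411² = 4.1661.

Factor ≈ 4.17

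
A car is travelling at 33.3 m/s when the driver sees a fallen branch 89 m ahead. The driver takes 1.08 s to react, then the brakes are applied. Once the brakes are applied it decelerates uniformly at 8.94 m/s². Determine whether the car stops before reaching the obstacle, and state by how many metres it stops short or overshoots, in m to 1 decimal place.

Reaction distance = 33.3000 × 1.08 = 35.964 m.
Braking distance = v²/(2a) = 1108.890 / 17.880 = 62.018 m.
Total stopping distance = 35.964 + 62.018 = 97.982 m, vs 89 m available — it cannot stop in time and overshoots by 97.982 − 89 = 8.982 m.

No — it overshoots by 9.0 m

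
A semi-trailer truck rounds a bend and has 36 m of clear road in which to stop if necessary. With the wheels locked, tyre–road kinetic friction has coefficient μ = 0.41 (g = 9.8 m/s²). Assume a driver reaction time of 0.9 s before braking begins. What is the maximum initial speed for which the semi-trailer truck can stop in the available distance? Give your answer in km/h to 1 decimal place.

Maximum speed ≈ 49.6 km/h

a = μg = 0.41 × 9.8 = 4.018 m/s².
Stopping distance: v·t_r + v²/(2a) = 36 with t_r = 0.9 s and a = 4.018 m/s².
So v² + 7.232 v − 289.30 = 0.
Positive root: v = −a·t_r + √((a·t_r)² + 2a·d) = −3.616 + √(13.075 + 289.30) = 13.7729 m/s.
13.7729 m/s × 3.6 = 49.582 km/h.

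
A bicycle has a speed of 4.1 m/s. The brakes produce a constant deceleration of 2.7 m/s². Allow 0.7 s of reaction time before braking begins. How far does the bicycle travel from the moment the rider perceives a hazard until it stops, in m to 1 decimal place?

Reaction distance = v·t_r = 4.1000 × 0.7 = 2.870 m.
Braking distance = v²/(2a) = 4.1000² / (2 × 2.700) = 16.810 / 5.400 = 3.113 m.
Total = 2.870 + 3.113 = 5.983 m.

Total stopping distance ≈ 6.0 m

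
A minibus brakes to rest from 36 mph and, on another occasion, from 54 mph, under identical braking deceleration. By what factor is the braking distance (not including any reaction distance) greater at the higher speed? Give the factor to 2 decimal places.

Factor ≈ 2.25

Braking distance d = v²/(2a), so with a fixed, d ∝ v².
Factor = (54/36)² = 1.5000² = 2.2500.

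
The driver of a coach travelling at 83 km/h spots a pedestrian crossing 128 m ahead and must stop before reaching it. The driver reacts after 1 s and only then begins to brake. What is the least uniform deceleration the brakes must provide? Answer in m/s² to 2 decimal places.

83 km/h ÷ 3.6 = 23.0556 m/s.
Distance covered during reaction = 23.0556 × 1 = 23.056 m.
Distance available for braking: 128 − 23.056 = 104.944 m.
v² = 2a·d ⇒ a = v²/(2d) = 23.0556² / (2 × 104.944) = 531.561 / 209.888 = 2.5326 m/s².

Required deceleration ≈ 2.53 m/s²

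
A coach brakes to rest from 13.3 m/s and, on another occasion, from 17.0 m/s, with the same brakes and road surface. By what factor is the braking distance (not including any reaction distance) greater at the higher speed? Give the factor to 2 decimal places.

Factor ≈ 1.63

Braking distance d = v²/(2a), so with a fixed, d ∝ v².
Factor = (17.0/13.3)² = 1.2782² = 1.6338.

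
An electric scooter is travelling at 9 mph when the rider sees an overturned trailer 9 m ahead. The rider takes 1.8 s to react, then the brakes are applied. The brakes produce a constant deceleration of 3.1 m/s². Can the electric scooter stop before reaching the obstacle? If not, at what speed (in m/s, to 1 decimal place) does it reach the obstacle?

No — it strikes the obstacle at 2.3 m/s

9 mph × 0.44704 = 4.0234 m/s.
Reaction distance = 4.0234 × 1.8 = 7.242 m.
Braking distance needed to stop: v²/(2a) = 16.188 / 6.200 = 2.611 m, so total needed = 7.242 + 2.611 = 9.853 m > 9 m — it cannot stop.
Distance remaining when braking begins: 9 − 7.242 = 1.758 m.
v² = v₀² − 2a·d = 16.188 − 2 × 3.100 × 1.758 = 5.288 m²/s².
v = √5.288 = 2.300 m/s.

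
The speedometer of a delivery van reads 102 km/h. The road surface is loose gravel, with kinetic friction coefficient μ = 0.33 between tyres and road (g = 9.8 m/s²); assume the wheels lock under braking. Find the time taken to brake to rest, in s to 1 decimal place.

Braking time ≈ 8.8 s

102 km/h ÷ 3.6 = 28.3333 m/s.
a = μg = 0.33 × 9.8 = 3.234 m/s².
Braking time = v/a = 28.3333 / 3.234 = 8.761 s.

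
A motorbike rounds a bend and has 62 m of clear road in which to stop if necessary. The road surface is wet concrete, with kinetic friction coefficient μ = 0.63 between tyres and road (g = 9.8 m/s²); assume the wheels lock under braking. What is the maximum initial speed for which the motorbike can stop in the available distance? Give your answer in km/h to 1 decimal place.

Maximum speed ≈ 99.6 km/h

a = μg = 0.63 × 9.8 = 6.174 m/s².
v²/(2a) = d ⇒ v = √(2 × 6.174 × 62) = √765.58 = 27.6691 m/s.
27.6691 m/s × 3.6 = 99.609 km/h.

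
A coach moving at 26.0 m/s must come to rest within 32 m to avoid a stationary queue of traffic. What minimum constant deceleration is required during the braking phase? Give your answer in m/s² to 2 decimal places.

v² = 2a·d ⇒ a = v²/(2d) = 26.0000² / (2 × 32.000) = 676.000 / 64.000 = 10.5625 m/s².

Required deceleration ≈ 10.56 m/s²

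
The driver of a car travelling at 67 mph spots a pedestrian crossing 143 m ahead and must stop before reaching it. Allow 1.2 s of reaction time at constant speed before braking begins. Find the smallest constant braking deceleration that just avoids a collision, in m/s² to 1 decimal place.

Required deceleration ≈ 4.2 m/s²

67 mph × 0.44704 = 29.9517 m/s.
Distance covered during reaction = 29.9517 × 1.2 = 35.942 m.
Distance available for braking: 143 − 35.942 = 107.058 m.
v² = 2a·d ⇒ a = v²/(2d) = 29.9517² / (2 × 107.058) = 897.104 / 214.116 = 4.1898 m/s².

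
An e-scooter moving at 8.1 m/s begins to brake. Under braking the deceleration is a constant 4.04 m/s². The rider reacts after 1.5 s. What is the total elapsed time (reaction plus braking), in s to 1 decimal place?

Total time ≈ 3.5 s

Braking time = v/a = 8.1000 / 4.040 = 2.005 s.
Total = 1.5 + 2.005 = 3.505 s.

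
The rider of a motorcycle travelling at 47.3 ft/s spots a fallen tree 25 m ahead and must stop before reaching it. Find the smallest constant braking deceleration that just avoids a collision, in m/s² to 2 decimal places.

Required deceleration ≈ 4.16 m/s²

47.3 ft/s × 0.3048 = 14.4170 m/s.
v² = 2a·d ⇒ a = v²/(2d) = 14.4170² / (2 × 25.000) = 207.850 / 50.000 = 4.1570 m/s².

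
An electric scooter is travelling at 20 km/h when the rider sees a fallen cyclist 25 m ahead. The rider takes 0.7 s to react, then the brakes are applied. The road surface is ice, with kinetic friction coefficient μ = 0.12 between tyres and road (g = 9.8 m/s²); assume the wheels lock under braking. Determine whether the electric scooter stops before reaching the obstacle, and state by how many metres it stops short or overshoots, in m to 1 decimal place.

Yes — it stops 8.0 m short of the obstacle

20 km/h ÷ 3.6 = 5.5556 m/s.
a = μg = 0.12 × 9.8 = 1.176 m/s².
Reaction distance = 5.5556 × 0.7 = 3.889 m.
Braking distance = v²/(2a) = 30.865 / 2.352 = 13.123 m.
Total stopping distance = 3.889 + 13.123 = 17.012 m, vs 25 m available — it stops with 25 − 17.012 = 7.988 m to spare.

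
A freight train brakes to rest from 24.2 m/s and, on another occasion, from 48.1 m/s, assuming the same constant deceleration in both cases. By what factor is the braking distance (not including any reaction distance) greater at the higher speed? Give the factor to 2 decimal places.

Braking distance d = v²/(2a), so with a fixed, d ∝ v².
Factor = (48.1/24.2)² = 1.9876² = 3.9506.

Factor ≈ 3.95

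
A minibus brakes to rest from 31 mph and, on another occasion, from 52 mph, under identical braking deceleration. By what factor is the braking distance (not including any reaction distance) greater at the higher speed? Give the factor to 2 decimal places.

Factor ≈ 2.81

Braking distance d = v²/(2a), so with a fixed, d ∝ v².
Factor = (52/31)² = 1.6774² = 2.8137.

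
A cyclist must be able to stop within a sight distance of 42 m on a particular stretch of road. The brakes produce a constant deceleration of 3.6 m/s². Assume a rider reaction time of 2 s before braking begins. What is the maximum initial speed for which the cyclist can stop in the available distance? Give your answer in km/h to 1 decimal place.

Maximum speed ≈ 41.8 km/h

Stopping distance: v·t_r + v²/(2a) = 42 with t_r = 2 s and a = 3.600 m/s².
So v² + 14.400 v − 302.40 = 0.
Positive root: v = −a·t_r + √((a·t_r)² + 2a·d) = −7.200 + √(51.840 + 302.40) = 11.6213 m/s.
11.6213 m/s × 3.6 = 41.837 km/h.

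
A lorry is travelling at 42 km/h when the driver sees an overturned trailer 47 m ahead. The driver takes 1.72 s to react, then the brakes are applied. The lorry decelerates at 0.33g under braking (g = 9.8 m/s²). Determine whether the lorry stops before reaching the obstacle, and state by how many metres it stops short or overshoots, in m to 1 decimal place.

Yes — it stops 5.9 m short of the obstacle

42 km/h ÷ 3.6 = 11.6667 m/s.
a = 0.33 × 9.8 = 3.234 m/s².
Reaction distance = 11.6667 × 1.72 = 20.067 m.
Braking distance = v²/(2a) = 136.112 / 6.468 = 21.044 m.
Total stopping distance = 20.067 + 21.044 = 41.111 m, vs 47 m available — it stops with 47 − 41.111 = 5.889 m to spare.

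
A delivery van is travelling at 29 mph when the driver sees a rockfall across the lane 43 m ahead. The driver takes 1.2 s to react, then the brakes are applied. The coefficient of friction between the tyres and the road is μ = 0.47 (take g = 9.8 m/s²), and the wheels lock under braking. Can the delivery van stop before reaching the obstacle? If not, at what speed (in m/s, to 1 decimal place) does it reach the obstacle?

29 mph × 0.44704 = 12.9642 m/s.
a = μg = 0.47 × 9.8 = 4.606 m/s².
Reaction distance = 12.9642 × 1.2 = 15.557 m.
Braking distance = v²/(2a) = 168.070 / 9.212 = 18.245 m.
Total stopping distance = 15.557 + 18.245 = 33.802 m, vs 43 m available — it stops with 43 − 33.802 = 9.198 m to spare.

Yes — it stops about 9.2 m short of the obstacle, so it never reaches it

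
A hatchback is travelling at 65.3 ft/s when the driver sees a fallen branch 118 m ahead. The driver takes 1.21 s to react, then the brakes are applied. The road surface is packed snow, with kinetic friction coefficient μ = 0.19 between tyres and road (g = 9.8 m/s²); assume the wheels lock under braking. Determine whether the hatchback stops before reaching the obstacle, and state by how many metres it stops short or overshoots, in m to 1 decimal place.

No — it overshoots by 12.5 m

65.3 ft/s × 0.3048 = 19.9034 m/s.
a = μg = 0.19 × 9.8 = 1.862 m/s².
Reaction distance = 19.9034 × 1.21 = 24.083 m.
Braking distance = v²/(2a) = 396.145 / 3.724 = 106.376 m.
Total stopping distance = 24.083 + 106.376 = 130.459 m, vs 118 m available — it cannot stop in time and overshoots by 130.459 − 118 = 12.459 m.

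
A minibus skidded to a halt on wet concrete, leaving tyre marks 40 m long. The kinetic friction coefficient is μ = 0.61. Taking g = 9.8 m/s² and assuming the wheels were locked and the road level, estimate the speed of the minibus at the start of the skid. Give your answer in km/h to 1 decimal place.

Initial speed ≈ 78.7 km/h

Deceleration a = μg = 0.61 × 9.8 = 5.978 m/s².
v = √(2a·d) = √(2 × 5.978 × 40) = √478.240 = 21.8687 m/s.
= 21.8687 × 3.6 = 78.727 km/h.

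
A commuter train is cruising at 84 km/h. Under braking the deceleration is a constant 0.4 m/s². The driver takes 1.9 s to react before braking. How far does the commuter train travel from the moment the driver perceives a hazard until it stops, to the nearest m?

Total stopping distance ≈ 725 m

84 km/h ÷ 3.6 = 23.3333 m/s.
Reaction distance = v·t_r = 23.3333 × 1.9 = 44.333 m.
Braking distance = v²/(2a) = 23.3333² / (2 × 0.400) = 544.443 / 0.800 = 680.554 m.
Total = 44.333 + 680.554 = 724.887 m.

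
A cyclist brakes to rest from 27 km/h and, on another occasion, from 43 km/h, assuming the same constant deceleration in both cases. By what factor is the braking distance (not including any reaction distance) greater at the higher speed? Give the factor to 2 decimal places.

Braking distance d = v²/(2a), so with a fixed, d ∝ v².
Factor = (43/27)² = 1.5926² = 2.5364.

Factor ≈ 2.54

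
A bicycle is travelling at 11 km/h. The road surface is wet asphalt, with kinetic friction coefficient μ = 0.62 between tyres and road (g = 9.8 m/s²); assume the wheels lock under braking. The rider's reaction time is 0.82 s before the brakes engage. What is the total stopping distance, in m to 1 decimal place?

Total stopping distance ≈ 3.3 m

11 km/h ÷ 3.6 = 3.0556 m/s.
a = μg = 0.62 × 9.8 = 6.076 m/s².
Reaction distance = v·t_r = 3.0556 × 0.82 = 2.506 m.
Braking distance = v²/(2a) = 3.0556² / (2 × 6.076) = 9.337 / 12.152 = 0.768 m.
Total = 2.506 + 0.768 = 3.274 m.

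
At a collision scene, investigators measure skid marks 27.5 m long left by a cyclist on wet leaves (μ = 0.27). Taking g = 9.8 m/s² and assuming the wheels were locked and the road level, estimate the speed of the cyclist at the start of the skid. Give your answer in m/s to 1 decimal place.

Initial speed ≈ 12.1 m/s

Deceleration a = μg = 0.27 × 9.8 = 2.646 m/s².
v = √(2a·d) = √(2 × 2.646 × 27.5) = √145.530 = 12.0636 m/s.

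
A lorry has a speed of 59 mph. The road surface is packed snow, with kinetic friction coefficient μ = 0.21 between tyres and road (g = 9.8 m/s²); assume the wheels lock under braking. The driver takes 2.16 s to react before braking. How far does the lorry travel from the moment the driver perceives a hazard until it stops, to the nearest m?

Total stopping distance ≈ 226 m

59 mph × 0.44704 = 26.3754 m/s.
a = μg = 0.21 × 9.8 = 2.058 m/s².
Reaction distance = v·t_r = 26.3754 × 2.16 = 56.971 m.
Braking distance = v²/(2a) = 26.3754² / (2 × 2.058) = 695.662 / 4.116 = 169.014 m.
Total = 56.971 + 169.014 = 225.985 m.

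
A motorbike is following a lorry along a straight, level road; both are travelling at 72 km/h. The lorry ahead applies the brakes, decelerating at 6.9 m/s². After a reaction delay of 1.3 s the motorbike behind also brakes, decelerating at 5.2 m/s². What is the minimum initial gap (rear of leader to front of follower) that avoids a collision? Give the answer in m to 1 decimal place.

Minimum gap ≈ 35.5 m

72 km/h ÷ 3.6 = 20.0000 m/s.
Leader travels v²/(2a_L) = 400.000 / 13.800 = 28.986 m before stopping.
Follower covers v·t_r = 20.0000 × 1.3 = 26.000 m while reacting, then v²/(2a_F) = 400.000 / 10.400 = 38.462 m while braking, for a total of 26.000 + 38.462 = 64.462 m.
Since a_F ≤ a_L and the follower starts braking later, the follower is never slower than the leader, so the closest approach is when both have stopped.
Minimum gap = 64.462 − 28.986 = 35.476 m.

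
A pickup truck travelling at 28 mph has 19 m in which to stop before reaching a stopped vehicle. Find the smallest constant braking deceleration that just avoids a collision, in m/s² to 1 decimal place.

28 mph × 0.44704 = 12.5171 m/s.
v² = 2a·d ⇒ a = v²/(2d) = 12.5171² / (2 × 19.000) = 156.678 / 38.000 = 4.1231 m/s².

Required deceleration ≈ 4.1 m/s²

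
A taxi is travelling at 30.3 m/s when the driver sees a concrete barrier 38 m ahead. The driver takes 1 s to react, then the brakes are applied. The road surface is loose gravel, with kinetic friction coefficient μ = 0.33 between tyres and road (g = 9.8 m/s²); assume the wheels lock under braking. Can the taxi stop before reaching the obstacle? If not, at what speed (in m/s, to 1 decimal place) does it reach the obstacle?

No — it strikes the obstacle at 29.5 m/s

a = μg = 0.33 × 9.8 = 3.234 m/s².
Reaction distance = 30.3000 × 1 = 30.300 m.
Braking distance needed to stop: v²/(2a) = 918.090 / 6.468 = 141.943 m, so total needed = 30.300 + 141.943 = 172.243 m > 38 m — it cannot stop.
Distance remaining when braking begins: 38 − 30.300 = 7.700 m.
v² = v₀² − 2a·d = 918.090 − 2 × 3.234 × 7.700 = 868.286 m²/s².
v = √868.286 = 29.467 m/s.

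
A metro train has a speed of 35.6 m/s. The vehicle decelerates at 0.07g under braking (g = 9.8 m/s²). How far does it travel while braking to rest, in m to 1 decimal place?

Braking distance ≈ 923.7 m

a = 0.07 × 9.8 = 0.686 m/s².
Braking distance = v²/(2a) = 35.6000² / (2 × 0.686) = 1267.360 / 1.372 = 923.732 m.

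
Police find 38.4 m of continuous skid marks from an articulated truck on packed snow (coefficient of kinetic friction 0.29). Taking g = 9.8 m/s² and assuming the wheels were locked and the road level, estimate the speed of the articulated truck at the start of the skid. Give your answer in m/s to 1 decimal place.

Deceleration a = μg = 0.29 × 9.8 = 2.842 m/s².
v = √(2a·d) = √(2 × 2.842 × 38.4) = √218.266 = 14.7738 m/s.

Initial speed ≈ 14.8 m/s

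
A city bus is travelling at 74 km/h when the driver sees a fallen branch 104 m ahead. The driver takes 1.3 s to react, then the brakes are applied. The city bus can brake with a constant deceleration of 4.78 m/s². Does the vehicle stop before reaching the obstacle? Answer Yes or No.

Yes

74 km/h ÷ 3.6 = 20.5556 m/s.
Reaction distance = 20.5556 × 1.3 = 26.722 m.
Braking distance = v²/(2a) = 422.533 / 9.560 = 44.198 m.
Total stopping distance = 26.722 + 44.198 = 70.920 m, vs 104 m available — it stops with 104 − 70.920 = 33.080 m to spare.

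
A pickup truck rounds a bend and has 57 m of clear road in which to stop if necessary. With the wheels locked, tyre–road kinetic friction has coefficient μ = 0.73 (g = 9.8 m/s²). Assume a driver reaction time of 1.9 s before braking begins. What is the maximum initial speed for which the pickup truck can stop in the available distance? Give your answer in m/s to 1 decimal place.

a = μg = 0.73 × 9.8 = 7.154 m/s².
Stopping distance: v·t_r + v²/(2a) = 57 with t_r = 1.9 s and a = 7.154 m/s².
So v² + 27.185 v − 815.56 = 0.
Positive root: v = −a·t_r + √((a·t_r)² + 2a·d) = −13.593 + √(184.770 + 815.56) = 18.0350 m/s.

Maximum speed ≈ 18.0 m/s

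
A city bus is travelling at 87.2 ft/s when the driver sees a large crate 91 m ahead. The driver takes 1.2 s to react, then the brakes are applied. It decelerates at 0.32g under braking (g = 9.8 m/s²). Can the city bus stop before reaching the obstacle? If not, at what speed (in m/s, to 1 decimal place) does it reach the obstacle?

87.2 ft/s × 0.3048 = 26.5786 m/s.
a = 0.32 × 9.8 = 3.136 m/s².
Reaction distance = 26.5786 × 1.2 = 31.894 m.
Braking distance needed to stop: v²/(2a) = 706.422 / 6.272 = 112.631 m, so total needed = 31.894 + 112.631 = 144.525 m > 91 m — it cannot stop.
Distance remaining when braking begins: 91 − 31.894 = 59.106 m.
v² = v₀² − 2a·d = 706.422 − 2 × 3.136 × 59.106 = 335.709 m²/s².
v = √335.709 = 18.322 m/s.

No — it strikes the obstacle at 18.3 m/s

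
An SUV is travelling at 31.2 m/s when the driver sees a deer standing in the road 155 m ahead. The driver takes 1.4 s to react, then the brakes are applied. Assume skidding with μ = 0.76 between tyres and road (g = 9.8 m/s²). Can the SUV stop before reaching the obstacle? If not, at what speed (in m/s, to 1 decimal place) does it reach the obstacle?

Yes — it stops about 46.0 m short of the obstacle, so it never reaches it

a = μg = 0.76 × 9.8 = 7.448 m/s².
Reaction distance = 31.2000 × 1.4 = 43.680 m.
Braking distance = v²/(2a) = 973.440 / 14.896 = 65.349 m.
Total stopping distance = 43.680 + 65.349 = 109.029 m, vs 155 m available — it stops with 155 − 109.029 = 45.971 m to spare.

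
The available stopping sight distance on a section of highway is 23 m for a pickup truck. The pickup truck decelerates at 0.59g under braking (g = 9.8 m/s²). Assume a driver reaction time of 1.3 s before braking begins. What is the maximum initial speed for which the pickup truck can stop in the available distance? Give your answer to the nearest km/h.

Maximum speed ≈ 38 km/h

a = 0.59 × 9.8 = 5.782 m/s².
Stopping distance: v·t_r + v²/(2a) = 23 with t_r = 1.3 s and a = 5.782 m/s².
So v² + 15.033 v − 265.97 = 0.
Positive root: v = −a·t_r + √((a·t_r)² + 2a·d) = −7.517 + √(56.505 + 265.97) = 10.4406 m/s.
10.4406 m/s × 3.6 = 37.586 km/h.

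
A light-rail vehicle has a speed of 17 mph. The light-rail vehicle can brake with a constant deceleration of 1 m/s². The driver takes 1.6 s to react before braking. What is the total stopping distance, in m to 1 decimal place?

Total stopping distance ≈ 41.0 m

17 mph × 0.44704 = 7.5997 m/s.
Reaction distance = v·t_r = 7.5997 × 1.6 = 12.160 m.
Braking distance = v²/(2a) = 7.5997² / (2 × 1.000) = 57.755 / 2.000 = 28.878 m.
Total = 12.160 + 28.878 = 41.038 m.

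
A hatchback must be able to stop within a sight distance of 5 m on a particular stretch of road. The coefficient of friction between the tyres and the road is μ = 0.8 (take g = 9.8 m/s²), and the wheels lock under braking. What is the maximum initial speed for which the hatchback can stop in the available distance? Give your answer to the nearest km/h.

a = μg = 0.8 × 9.8 = 7.840 m/s².
v²/(2a) = d ⇒ v = √(2 × 7.840 × 5) = √78.40 = 8.8544 m/s.
8.8544 m/s × 3.6 = 31.876 km/h.

Maximum speed ≈ 32 km/h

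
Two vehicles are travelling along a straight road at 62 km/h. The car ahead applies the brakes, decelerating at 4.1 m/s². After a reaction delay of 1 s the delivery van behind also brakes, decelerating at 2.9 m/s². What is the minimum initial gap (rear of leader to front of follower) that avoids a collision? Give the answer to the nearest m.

62 km/h ÷ 3.6 = 17.2222 m/s.
Leader travels v²/(2a_L) = 296.604 / 8.200 = 36.171 m before stopping.
Follower covers v·t_r = 17.2222 × 1 = 17.222 m while reacting, then v²/(2a_F) = 296.604 / 5.800 = 51.139 m while braking, for a total of 17.222 + 51.139 = 68.361 m.
Since a_F ≤ a_L and the follower starts braking later, the follower is never slower than the leader, so the closest approach is when both have stopped.
Minimum gap = 68.361 − 36.171 = 32.190 m.

Minimum gap ≈ 32 m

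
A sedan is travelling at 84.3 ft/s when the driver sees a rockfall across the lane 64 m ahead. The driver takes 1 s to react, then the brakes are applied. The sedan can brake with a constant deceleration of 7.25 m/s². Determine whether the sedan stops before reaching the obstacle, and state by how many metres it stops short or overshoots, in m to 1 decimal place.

84.3 ft/s × 0.3048 = 25.6946 m/s.
Reaction distance = 25.6946 × 1 = 25.695 m.
Braking distance = v²/(2a) = 660.212 / 14.500 = 45.532 m.
Total stopping distance = 25.695 + 45.532 = 71.227 m, vs 64 m available — it cannot stop in time and overshoots by 71.227 − 64 = 7.227 m.

No — it overshoots by 7.2 m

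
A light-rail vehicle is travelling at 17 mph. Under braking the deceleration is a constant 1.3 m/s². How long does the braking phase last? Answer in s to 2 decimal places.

Braking time ≈ 5.85 s

17 mph × 0.44704 = 7.5997 m/s.
Braking time = v/a = 7.5997 / 1.300 = 5.846 s.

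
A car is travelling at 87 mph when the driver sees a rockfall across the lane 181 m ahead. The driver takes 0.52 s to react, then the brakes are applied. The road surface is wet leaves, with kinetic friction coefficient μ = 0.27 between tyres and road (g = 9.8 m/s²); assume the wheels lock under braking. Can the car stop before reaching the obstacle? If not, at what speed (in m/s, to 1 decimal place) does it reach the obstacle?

No — it strikes the obstacle at 25.7 m/s

87 mph × 0.44704 = 38.8925 m/s.
a = μg = 0.27 × 9.8 = 2.646 m/s².
Reaction distance = 38.8925 × 0.52 = 20.224 m.
Braking distance needed to stop: v²/(2a) = 1512.627 / 5.292 = 285.833 m, so total needed = 20.224 + 285.833 = 306.057 m > 181 m — it cannot stop.
Distance remaining when braking begins: 181 − 20.224 = 160.776 m.
v² = v₀² − 2a·d = 1512.627 − 2 × 2.646 × 160.776 = 661.800 m²/s².
v = √661.800 = 25.725 m/s.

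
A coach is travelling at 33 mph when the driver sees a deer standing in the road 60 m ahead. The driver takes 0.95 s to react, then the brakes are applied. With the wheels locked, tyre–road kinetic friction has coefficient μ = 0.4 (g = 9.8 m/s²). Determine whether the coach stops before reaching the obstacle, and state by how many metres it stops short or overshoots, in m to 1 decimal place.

Yes — it stops 18.2 m short of the obstacle

33 mph × 0.44704 = 14.7523 m/s.
a = μg = 0.4 × 9.8 = 3.920 m/s².
Reaction distance = 14.7523 × 0.95 = 14.015 m.
Braking distance = v²/(2a) = 217.630 / 7.840 = 27.759 m.
Total stopping distance = 14.015 + 27.759 = 41.774 m, vs 60 m available — it stops with 60 − 41.774 = 18.226 m to spare.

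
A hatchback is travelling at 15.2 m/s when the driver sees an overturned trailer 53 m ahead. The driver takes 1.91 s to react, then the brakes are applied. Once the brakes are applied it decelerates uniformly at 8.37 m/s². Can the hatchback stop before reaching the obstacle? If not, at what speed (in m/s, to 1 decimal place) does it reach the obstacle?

Reaction distance = 15.2000 × 1.91 = 29.032 m.
Braking distance = v²/(2a) = 231.040 / 16.740 = 13.802 m.
Total stopping distance = 29.032 + 13.802 = 42.834 m, vs 53 m available — it stops with 53 − 42.834 = 10.166 m to spare.

Yes — it stops about 10.2 m short of the obstacle, so it never reaches it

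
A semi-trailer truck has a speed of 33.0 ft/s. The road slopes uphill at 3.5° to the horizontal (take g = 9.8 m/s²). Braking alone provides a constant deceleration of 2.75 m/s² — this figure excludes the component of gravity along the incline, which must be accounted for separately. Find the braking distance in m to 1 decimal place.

33 ft/s × 0.3048 = 10.0584 m/s.
Gravity along the uphill slope adds to the braking deceleration: a_eff = 2.750 + 9.8·sin 3.5° = 2.750 + 0.598 = 3.348 m/s².
Braking distance = v²/(2a) = 10.0584² / (2 × 3.348) = 101.171 / 6.696 = 15.109 m.

Braking distance ≈ 15.1 m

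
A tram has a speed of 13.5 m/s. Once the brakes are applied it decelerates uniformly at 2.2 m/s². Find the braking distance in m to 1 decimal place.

Braking distance = v²/(2a) = 13.5000² / (2 × 2.200) = 182.250 / 4.400 = 41.420 m.

Braking distance ≈ 41.4 m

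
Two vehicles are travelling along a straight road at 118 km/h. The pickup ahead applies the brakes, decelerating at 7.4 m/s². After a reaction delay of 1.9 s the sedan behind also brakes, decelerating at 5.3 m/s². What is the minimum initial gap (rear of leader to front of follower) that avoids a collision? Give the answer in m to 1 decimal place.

Minimum gap ≈ 91.0 m

118 km/h ÷ 3.6 = 32.7778 m/s.
Leader travels v²/(2a_L) = 1074.384 / 14.800 = 72.594 m before stopping.
Follower covers v·t_r = 32.7778 × 1.9 = 62.278 m while reacting, then v²/(2a_F) = 1074.384 / 10.600 = 101.357 m while braking, for a total of 62.278 + 101.357 = 163.635 m.
Since a_F ≤ a_L and the follower starts braking later, the follower is never slower than the leader, so the closest approach is when both have stopped.
Minimum gap = 163.635 − 72.594 = 91.041 m.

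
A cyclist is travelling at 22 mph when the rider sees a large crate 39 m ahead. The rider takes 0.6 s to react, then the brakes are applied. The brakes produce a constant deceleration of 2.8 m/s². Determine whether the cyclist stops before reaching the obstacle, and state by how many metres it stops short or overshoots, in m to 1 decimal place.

Yes — it stops 15.8 m short of the obstacle

22 mph × 0.44704 = 9.8349 m/s.
Reaction distance = 9.8349 × 0.6 = 5.901 m.
Braking distance = v²/(2a) = 96.725 / 5.600 = 17.272 m.
Total stopping distance = 5.901 + 17.272 = 23.173 m, vs 39 m available — it stops with 39 − 23.173 = 15.827 m to spare.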